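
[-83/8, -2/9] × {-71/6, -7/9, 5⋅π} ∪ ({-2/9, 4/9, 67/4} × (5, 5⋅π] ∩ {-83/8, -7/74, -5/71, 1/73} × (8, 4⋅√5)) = [-83/8, -2/9] × {-71/6, -7/9, 5⋅π}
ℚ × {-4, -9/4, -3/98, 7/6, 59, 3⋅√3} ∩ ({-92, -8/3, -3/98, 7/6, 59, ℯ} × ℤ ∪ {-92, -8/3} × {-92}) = {-92, -8/3, -3/98, 7/6, 59} × {-4, 59}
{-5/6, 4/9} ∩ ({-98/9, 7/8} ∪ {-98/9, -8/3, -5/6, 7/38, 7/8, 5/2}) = {-5/6}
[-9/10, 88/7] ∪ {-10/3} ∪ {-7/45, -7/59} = {-10/3} ∪ [-9/10, 88/7]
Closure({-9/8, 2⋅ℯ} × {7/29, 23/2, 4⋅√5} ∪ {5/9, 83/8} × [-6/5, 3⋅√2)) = ({5/9, 83/8} × [-6/5, 3⋅√2]) ∪ ({-9/8, 2⋅ℯ} × {7/29, 23/2, 4⋅√5})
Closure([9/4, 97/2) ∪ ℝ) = (-∞, ∞)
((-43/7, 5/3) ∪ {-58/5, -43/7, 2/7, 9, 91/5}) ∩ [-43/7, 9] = [-43/7, 5/3) ∪ {9}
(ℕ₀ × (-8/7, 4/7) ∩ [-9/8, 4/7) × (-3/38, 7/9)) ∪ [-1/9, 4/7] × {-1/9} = ([-1/9, 4/7] × {-1/9}) ∪ ({0} × (-3/38, 4/7))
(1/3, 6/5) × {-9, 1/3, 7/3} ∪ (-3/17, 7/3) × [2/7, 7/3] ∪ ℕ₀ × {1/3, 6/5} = (ℕ₀ × {1/3, 6/5}) ∪ ((1/3, 6/5) × {-9, 1/3, 7/3}) ∪ ((-3/17, 7/3) × [2/7, 7/3])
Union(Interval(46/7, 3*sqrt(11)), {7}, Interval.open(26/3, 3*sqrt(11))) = Interval(46/7, 3*sqrt(11))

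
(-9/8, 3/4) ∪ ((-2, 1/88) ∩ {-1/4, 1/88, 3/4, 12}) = (-9/8, 3/4)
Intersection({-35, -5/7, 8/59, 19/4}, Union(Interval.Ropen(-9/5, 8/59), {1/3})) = {-5/7}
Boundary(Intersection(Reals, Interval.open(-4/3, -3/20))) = {-4/3, -3/20}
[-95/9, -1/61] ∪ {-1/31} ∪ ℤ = ℤ ∪ [-95/9, -1/61]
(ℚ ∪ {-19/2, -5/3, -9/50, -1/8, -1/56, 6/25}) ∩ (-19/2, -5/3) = ℚ ∩ (-19/2, -5/3)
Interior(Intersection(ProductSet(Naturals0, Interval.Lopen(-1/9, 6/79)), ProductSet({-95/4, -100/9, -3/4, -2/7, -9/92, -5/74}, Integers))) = EmptySet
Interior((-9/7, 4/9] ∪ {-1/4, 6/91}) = (-9/7, 4/9)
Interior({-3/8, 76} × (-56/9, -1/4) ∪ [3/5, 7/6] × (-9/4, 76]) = (3/5, 7/6) × (-9/4, 76)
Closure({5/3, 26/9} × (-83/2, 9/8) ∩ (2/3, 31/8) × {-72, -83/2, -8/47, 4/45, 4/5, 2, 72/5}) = {5/3, 26/9} × {-8/47, 4/45, 4/5}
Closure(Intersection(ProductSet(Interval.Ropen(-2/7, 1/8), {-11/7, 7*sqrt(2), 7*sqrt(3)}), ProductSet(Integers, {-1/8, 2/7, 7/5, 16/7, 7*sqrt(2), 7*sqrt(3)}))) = ProductSet(Range(0, 1, 1), {7*sqrt(2), 7*sqrt(3)})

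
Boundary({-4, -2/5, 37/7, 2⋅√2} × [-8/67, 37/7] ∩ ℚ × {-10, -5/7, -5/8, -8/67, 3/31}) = {-4, -2/5, 37/7} × {-8/67, 3/31}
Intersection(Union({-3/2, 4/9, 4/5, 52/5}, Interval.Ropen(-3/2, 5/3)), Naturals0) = Range(0, 2, 1)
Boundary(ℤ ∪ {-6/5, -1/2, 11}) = ℤ ∪ {-6/5, -1/2}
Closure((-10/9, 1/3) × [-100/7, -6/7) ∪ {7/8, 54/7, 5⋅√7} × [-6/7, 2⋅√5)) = ({-10/9, 1/3} × [-100/7, -6/7]) ∪ ([-10/9, 1/3] × {-100/7, -6/7}) ∪ ((-10/9, 1/3) × [-100/7, -6/7)) ∪ ({7/8, 54/7, 5⋅√7} × [-6/7, 2⋅√5])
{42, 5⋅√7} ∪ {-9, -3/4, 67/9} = {-9, -3/4, 67/9, 42, 5⋅√7}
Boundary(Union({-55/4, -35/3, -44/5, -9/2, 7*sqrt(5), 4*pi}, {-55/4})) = {-55/4, -35/3, -44/5, -9/2, 7*sqrt(5), 4*pi}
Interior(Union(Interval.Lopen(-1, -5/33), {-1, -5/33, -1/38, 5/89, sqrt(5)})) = Interval.open(-1, -5/33)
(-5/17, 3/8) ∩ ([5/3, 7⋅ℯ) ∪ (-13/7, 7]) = (-5/17, 3/8)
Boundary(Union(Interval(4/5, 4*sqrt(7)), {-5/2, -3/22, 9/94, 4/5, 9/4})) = {-5/2, -3/22, 9/94, 4/5, 4*sqrt(7)}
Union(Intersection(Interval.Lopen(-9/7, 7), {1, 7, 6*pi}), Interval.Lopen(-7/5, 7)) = Interval.Lopen(-7/5, 7)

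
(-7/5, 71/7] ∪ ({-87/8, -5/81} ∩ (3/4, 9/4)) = (-7/5, 71/7]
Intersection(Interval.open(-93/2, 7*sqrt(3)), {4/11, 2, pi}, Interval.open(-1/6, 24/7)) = {4/11, 2, pi}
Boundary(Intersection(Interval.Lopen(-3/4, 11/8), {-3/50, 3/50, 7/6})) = {-3/50, 3/50, 7/6}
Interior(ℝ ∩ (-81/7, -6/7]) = (-81/7, -6/7)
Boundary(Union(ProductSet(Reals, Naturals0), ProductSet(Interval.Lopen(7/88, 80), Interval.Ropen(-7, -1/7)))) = Union(ProductSet({7/88, 80}, Interval(-7, -1/7)), ProductSet(Interval(7/88, 80), {-7, -1/7}), ProductSet(Reals, Complement(Naturals0, Interval.open(-7, -1/7))), ProductSet(Union(Interval(-oo, 7/88), Interval(80, oo)), Naturals0))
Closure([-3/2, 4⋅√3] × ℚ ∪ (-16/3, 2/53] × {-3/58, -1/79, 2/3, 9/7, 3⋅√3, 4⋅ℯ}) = ([-3/2, 4⋅√3] × ℝ) ∪ ([-16/3, 2/53] × {-3/58, -1/79, 2/3, 9/7, 3⋅√3, 4⋅ℯ})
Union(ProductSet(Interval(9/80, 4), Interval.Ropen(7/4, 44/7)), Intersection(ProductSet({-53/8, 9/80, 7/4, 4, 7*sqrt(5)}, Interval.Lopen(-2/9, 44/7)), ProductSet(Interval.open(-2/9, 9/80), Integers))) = ProductSet(Interval(9/80, 4), Interval.Ropen(7/4, 44/7))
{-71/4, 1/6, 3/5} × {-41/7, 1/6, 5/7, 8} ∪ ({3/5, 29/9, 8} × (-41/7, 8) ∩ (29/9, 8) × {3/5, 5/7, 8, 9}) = {-71/4, 1/6, 3/5} × {-41/7, 1/6, 5/7, 8}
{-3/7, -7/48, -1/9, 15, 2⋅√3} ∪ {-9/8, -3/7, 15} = {-9/8, -3/7, -7/48, -1/9, 15, 2⋅√3}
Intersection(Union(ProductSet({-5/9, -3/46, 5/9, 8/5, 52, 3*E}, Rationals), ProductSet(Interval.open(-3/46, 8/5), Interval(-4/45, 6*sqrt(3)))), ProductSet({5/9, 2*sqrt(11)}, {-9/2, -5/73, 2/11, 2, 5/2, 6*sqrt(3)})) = ProductSet({5/9}, {-9/2, -5/73, 2/11, 2, 5/2, 6*sqrt(3)})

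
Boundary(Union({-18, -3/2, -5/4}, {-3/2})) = {-18, -3/2, -5/4}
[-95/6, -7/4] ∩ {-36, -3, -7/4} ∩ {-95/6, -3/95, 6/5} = ∅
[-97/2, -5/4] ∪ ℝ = (-∞, ∞)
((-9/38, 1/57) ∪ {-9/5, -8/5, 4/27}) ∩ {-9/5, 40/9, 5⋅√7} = {-9/5}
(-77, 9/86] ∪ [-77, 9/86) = [-77, 9/86]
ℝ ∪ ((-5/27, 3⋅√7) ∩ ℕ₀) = ℝ ∪ {0, 1, …, 7}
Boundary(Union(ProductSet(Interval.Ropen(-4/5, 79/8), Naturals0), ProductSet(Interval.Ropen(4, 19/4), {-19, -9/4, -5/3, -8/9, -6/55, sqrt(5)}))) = Union(ProductSet(Interval(-4/5, 79/8), Naturals0), ProductSet(Interval(4, 19/4), {-19, -9/4, -5/3, -8/9, -6/55, sqrt(5)}))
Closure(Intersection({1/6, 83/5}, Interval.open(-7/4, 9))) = {1/6}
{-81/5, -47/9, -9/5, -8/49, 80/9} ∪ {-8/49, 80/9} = {-81/5, -47/9, -9/5, -8/49, 80/9}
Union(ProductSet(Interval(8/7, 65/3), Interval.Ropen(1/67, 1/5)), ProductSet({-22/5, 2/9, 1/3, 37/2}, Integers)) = Union(ProductSet({-22/5, 2/9, 1/3, 37/2}, Integers), ProductSet(Interval(8/7, 65/3), Interval.Ropen(1/67, 1/5)))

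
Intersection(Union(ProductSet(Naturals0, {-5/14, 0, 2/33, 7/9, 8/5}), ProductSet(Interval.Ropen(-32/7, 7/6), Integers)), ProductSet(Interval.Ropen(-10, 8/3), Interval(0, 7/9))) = Union(ProductSet(Interval.Ropen(-32/7, 7/6), Range(0, 1, 1)), ProductSet(Range(0, 3, 1), {0, 2/33, 7/9}))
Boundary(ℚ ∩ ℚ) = ℝ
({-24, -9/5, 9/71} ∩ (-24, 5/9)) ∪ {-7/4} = {-9/5, -7/4, 9/71}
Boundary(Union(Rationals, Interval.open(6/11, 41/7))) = Union(Interval(-oo, 6/11), Interval(41/7, oo))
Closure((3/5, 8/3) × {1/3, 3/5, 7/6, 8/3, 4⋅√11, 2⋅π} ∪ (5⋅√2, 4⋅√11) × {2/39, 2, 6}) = ([5⋅√2, 4⋅√11] × {2/39, 2, 6}) ∪ ([3/5, 8/3] × {1/3, 3/5, 7/6, 8/3, 4⋅√11, 2⋅π})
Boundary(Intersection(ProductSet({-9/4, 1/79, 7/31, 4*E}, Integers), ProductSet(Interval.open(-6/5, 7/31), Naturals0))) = ProductSet({1/79}, Naturals0)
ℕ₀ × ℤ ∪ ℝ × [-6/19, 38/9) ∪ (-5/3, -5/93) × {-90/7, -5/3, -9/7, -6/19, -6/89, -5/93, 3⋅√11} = (ℕ₀ × ℤ) ∪ (ℝ × [-6/19, 38/9)) ∪ ((-5/3, -5/93) × {-90/7, -5/3, -9/7, -6/19, -6/89, -5/93, 3⋅√11})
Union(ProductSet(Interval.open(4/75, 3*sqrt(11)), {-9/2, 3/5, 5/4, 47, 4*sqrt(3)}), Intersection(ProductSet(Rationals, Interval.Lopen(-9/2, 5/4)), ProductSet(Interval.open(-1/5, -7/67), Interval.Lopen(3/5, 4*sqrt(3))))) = Union(ProductSet(Intersection(Interval.open(-1/5, -7/67), Rationals), Interval.Lopen(3/5, 5/4)), ProductSet(Interval.open(4/75, 3*sqrt(11)), {-9/2, 3/5, 5/4, 47, 4*sqrt(3)}))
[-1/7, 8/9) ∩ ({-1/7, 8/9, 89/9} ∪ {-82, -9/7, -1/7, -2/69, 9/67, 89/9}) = {-1/7, -2/69, 9/67}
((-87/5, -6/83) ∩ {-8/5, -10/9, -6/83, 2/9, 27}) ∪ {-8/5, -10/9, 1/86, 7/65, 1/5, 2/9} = {-8/5, -10/9, 1/86, 7/65, 1/5, 2/9}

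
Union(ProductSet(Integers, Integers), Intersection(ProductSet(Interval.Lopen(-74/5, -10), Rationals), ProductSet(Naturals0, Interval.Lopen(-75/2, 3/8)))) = ProductSet(Integers, Integers)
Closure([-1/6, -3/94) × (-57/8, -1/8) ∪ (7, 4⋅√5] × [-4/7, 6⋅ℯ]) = ({-1/6, -3/94} × [-57/8, -1/8]) ∪ ([-1/6, -3/94] × {-57/8, -1/8}) ∪ ([-1/6, -3/94) × (-57/8, -1/8)) ∪ ([7, 4⋅√5] × [-4/7, 6⋅ℯ])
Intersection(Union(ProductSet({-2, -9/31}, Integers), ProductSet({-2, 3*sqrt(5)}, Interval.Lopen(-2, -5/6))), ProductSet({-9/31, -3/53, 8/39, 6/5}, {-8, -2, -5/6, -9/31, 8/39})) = ProductSet({-9/31}, {-8, -2})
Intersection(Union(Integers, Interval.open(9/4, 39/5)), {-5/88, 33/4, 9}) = {9}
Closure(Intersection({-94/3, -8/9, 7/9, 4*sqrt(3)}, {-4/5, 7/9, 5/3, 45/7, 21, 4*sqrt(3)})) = {7/9, 4*sqrt(3)}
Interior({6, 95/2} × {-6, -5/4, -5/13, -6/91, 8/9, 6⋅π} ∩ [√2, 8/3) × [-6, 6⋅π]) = ∅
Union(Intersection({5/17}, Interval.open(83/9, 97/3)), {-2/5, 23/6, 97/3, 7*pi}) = {-2/5, 23/6, 97/3, 7*pi}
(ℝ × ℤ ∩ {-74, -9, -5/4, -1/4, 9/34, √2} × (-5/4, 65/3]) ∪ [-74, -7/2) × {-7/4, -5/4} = ([-74, -7/2) × {-7/4, -5/4}) ∪ ({-74, -9, -5/4, -1/4, 9/34, √2} × {-1, 0, …, 21})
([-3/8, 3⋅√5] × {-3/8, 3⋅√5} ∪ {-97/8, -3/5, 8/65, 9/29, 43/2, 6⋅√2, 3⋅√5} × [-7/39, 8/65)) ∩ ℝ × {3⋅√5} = [-3/8, 3⋅√5] × {3⋅√5}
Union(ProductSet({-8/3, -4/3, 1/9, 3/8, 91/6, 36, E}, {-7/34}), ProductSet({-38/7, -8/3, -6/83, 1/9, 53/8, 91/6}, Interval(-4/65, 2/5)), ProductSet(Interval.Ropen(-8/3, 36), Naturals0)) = Union(ProductSet({-38/7, -8/3, -6/83, 1/9, 53/8, 91/6}, Interval(-4/65, 2/5)), ProductSet({-8/3, -4/3, 1/9, 3/8, 91/6, 36, E}, {-7/34}), ProductSet(Interval.Ropen(-8/3, 36), Naturals0))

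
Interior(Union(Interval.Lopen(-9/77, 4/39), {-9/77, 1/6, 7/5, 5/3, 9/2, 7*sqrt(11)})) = Interval.open(-9/77, 4/39)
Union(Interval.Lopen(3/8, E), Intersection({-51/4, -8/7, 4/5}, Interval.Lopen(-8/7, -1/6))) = Interval.Lopen(3/8, E)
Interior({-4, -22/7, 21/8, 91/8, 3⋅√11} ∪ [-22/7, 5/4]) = (-22/7, 5/4)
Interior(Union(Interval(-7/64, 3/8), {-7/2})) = Interval.open(-7/64, 3/8)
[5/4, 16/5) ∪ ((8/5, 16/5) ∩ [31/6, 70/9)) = [5/4, 16/5)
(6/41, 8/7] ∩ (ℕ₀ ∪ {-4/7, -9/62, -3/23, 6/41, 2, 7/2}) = {1}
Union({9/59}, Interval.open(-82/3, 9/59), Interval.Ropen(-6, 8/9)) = Interval.open(-82/3, 8/9)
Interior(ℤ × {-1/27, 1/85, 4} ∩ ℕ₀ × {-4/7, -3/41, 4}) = ∅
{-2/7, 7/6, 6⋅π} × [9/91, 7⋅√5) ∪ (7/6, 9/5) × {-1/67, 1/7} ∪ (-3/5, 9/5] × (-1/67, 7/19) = ((7/6, 9/5) × {-1/67, 1/7}) ∪ ((-3/5, 9/5] × (-1/67, 7/19)) ∪ ({-2/7, 7/6, 6⋅π} × [9/91, 7⋅√5))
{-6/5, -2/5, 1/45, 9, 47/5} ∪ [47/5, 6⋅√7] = {-6/5, -2/5, 1/45, 9} ∪ [47/5, 6⋅√7]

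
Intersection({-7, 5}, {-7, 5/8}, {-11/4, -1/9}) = EmptySet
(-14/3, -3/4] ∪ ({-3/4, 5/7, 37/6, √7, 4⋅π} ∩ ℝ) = (-14/3, -3/4] ∪ {5/7, 37/6, √7, 4⋅π}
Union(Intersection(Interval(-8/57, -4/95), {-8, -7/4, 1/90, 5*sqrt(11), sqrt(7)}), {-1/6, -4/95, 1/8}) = {-1/6, -4/95, 1/8}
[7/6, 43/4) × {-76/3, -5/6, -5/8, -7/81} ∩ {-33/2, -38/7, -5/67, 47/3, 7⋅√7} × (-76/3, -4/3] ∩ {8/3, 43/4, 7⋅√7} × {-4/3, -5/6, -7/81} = ∅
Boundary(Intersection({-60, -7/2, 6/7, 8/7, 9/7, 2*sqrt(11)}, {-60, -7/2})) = {-60, -7/2}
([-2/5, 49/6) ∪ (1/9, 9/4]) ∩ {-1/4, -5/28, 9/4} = {-1/4, -5/28, 9/4}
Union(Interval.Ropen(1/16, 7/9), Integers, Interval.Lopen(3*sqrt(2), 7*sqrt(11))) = Union(Integers, Interval.Ropen(1/16, 7/9), Interval.Lopen(3*sqrt(2), 7*sqrt(11)))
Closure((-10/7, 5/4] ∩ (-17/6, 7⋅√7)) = [-10/7, 5/4]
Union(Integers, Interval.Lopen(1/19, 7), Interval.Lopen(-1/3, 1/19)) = Union(Integers, Interval.Lopen(-1/3, 7))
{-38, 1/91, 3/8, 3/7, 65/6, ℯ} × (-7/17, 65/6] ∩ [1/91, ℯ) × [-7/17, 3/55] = {1/91, 3/8, 3/7} × (-7/17, 3/55]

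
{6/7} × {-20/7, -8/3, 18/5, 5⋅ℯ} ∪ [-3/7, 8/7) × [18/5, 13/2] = ({6/7} × {-20/7, -8/3, 18/5, 5⋅ℯ}) ∪ ([-3/7, 8/7) × [18/5, 13/2])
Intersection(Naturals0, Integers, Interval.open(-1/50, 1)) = Range(0, 1, 1)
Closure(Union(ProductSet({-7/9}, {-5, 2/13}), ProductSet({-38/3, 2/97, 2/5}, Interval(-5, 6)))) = Union(ProductSet({-7/9}, {-5, 2/13}), ProductSet({-38/3, 2/97, 2/5}, Interval(-5, 6)))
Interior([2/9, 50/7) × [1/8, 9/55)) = (2/9, 50/7) × (1/8, 9/55)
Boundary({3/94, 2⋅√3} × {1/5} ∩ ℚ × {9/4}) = ∅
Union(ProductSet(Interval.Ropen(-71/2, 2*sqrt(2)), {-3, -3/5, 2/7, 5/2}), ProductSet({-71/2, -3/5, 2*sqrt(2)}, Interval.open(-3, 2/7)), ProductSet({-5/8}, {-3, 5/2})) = Union(ProductSet({-71/2, -3/5, 2*sqrt(2)}, Interval.open(-3, 2/7)), ProductSet(Interval.Ropen(-71/2, 2*sqrt(2)), {-3, -3/5, 2/7, 5/2}))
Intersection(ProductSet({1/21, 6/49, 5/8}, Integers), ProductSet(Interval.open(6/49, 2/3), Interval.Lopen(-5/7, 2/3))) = ProductSet({5/8}, Range(0, 1, 1))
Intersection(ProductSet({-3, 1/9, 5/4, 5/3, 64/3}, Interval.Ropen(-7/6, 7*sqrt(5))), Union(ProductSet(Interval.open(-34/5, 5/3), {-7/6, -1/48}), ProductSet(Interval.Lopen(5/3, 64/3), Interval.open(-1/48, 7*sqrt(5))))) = Union(ProductSet({64/3}, Interval.open(-1/48, 7*sqrt(5))), ProductSet({-3, 1/9, 5/4}, {-7/6, -1/48}))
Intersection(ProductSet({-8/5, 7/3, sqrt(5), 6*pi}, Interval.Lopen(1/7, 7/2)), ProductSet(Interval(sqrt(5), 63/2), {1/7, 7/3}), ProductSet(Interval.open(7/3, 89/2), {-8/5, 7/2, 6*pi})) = EmptySet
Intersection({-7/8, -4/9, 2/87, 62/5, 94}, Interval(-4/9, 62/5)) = {-4/9, 2/87, 62/5}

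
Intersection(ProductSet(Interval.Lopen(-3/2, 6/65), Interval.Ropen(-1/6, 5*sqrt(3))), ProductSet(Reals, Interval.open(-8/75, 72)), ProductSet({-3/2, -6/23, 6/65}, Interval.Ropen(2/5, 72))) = ProductSet({-6/23, 6/65}, Interval.Ropen(2/5, 5*sqrt(3)))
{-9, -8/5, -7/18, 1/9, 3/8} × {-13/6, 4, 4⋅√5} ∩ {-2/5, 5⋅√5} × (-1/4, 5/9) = ∅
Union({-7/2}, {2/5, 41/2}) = {-7/2, 2/5, 41/2}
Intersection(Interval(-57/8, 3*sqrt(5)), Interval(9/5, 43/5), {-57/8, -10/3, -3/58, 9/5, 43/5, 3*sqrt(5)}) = {9/5, 3*sqrt(5)}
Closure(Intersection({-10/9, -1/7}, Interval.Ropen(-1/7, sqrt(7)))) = {-1/7}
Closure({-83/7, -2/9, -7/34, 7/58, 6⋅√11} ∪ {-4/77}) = {-83/7, -2/9, -7/34, -4/77, 7/58, 6⋅√11}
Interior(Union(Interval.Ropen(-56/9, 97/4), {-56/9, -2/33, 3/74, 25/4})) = Interval.open(-56/9, 97/4)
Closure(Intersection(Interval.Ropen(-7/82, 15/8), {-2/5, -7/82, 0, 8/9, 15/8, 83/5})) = {-7/82, 0, 8/9}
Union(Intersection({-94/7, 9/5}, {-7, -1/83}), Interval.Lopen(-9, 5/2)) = Interval.Lopen(-9, 5/2)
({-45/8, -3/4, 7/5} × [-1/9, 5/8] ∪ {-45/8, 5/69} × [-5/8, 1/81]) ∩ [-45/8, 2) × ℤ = {-45/8, -3/4, 5/69, 7/5} × {0}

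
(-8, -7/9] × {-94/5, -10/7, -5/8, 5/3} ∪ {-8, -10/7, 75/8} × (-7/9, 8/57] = ({-8, -10/7, 75/8} × (-7/9, 8/57]) ∪ ((-8, -7/9] × {-94/5, -10/7, -5/8, 5/3})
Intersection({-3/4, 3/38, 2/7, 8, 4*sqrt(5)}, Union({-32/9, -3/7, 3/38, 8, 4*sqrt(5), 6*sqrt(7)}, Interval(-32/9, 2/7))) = {-3/4, 3/38, 2/7, 8, 4*sqrt(5)}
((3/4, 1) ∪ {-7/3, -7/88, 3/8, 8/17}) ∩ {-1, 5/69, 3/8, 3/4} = {3/8}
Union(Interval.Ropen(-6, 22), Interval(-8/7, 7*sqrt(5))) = Interval.Ropen(-6, 22)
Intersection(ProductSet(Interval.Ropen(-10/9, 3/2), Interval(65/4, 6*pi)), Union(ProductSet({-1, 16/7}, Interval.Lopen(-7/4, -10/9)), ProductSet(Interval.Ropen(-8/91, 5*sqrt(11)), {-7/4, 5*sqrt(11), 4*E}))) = ProductSet(Interval.Ropen(-8/91, 3/2), {5*sqrt(11)})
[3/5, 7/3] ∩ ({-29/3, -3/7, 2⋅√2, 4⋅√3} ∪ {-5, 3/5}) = {3/5}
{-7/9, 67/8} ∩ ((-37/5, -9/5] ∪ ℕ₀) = ∅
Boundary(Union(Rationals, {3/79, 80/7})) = Reals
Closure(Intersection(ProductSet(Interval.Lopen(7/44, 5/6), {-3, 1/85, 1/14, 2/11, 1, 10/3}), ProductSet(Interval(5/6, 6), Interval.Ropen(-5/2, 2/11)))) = ProductSet({5/6}, {1/85, 1/14})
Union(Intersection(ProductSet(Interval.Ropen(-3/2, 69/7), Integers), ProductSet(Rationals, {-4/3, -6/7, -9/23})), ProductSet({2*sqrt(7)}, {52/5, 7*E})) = ProductSet({2*sqrt(7)}, {52/5, 7*E})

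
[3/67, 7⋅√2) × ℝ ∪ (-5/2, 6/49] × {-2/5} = ((-5/2, 6/49] × {-2/5}) ∪ ([3/67, 7⋅√2) × ℝ)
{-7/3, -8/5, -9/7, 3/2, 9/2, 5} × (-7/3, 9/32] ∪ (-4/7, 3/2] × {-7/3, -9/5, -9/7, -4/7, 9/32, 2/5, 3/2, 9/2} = ({-7/3, -8/5, -9/7, 3/2, 9/2, 5} × (-7/3, 9/32]) ∪ ((-4/7, 3/2] × {-7/3, -9/5, -9/7, -4/7, 9/32, 2/5, 3/2, 9/2})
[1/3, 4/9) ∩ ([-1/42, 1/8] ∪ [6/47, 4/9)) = [1/3, 4/9)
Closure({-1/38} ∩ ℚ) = {-1/38}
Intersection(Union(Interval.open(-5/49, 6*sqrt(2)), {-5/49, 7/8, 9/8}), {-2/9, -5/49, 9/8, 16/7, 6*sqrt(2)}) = {-5/49, 9/8, 16/7}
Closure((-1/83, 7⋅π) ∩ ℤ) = {0, 1, …, 21}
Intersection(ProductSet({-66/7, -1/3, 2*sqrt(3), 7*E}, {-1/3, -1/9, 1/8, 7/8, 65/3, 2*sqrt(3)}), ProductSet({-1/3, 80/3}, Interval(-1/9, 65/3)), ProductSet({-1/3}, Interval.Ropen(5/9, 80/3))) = ProductSet({-1/3}, {7/8, 65/3, 2*sqrt(3)})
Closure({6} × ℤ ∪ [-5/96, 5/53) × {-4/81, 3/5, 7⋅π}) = ({6} × ℤ) ∪ ([-5/96, 5/53] × {-4/81, 3/5, 7⋅π})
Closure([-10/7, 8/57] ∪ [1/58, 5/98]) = [-10/7, 8/57]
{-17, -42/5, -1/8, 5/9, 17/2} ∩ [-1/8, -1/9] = {-1/8}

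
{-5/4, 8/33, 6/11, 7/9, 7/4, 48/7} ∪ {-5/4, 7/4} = {-5/4, 8/33, 6/11, 7/9, 7/4, 48/7}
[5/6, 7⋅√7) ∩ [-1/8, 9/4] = [5/6, 9/4]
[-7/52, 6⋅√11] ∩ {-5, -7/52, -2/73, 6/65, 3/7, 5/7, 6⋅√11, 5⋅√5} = {-7/52, -2/73, 6/65, 3/7, 5/7, 6⋅√11, 5⋅√5}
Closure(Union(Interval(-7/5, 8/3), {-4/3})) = Interval(-7/5, 8/3)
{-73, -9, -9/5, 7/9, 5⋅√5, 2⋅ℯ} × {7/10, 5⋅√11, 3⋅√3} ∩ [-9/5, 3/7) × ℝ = {-9/5} × {7/10, 5⋅√11, 3⋅√3}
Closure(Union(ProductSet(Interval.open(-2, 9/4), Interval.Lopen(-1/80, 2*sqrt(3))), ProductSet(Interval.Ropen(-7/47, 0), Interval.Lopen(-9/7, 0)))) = Union(ProductSet({-2, 9/4}, Interval(-1/80, 2*sqrt(3))), ProductSet({-7/47, 0}, Interval(-9/7, -1/80)), ProductSet(Interval(-2, 9/4), {2*sqrt(3)}), ProductSet(Interval.open(-2, 9/4), Interval.Lopen(-1/80, 2*sqrt(3))), ProductSet(Interval(-7/47, 0), {-9/7}), ProductSet(Interval.Ropen(-7/47, 0), Interval.Lopen(-9/7, 0)), ProductSet(Union(Interval(-2, -7/47), Interval(0, 9/4)), {-1/80, 2*sqrt(3)}))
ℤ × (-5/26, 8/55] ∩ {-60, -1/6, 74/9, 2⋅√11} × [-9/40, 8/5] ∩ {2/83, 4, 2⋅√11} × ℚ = ∅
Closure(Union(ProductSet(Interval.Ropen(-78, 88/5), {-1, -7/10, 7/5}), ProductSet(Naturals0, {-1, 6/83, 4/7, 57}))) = Union(ProductSet(Interval(-78, 88/5), {-1, -7/10, 7/5}), ProductSet(Naturals0, {-1, 6/83, 4/7, 57}))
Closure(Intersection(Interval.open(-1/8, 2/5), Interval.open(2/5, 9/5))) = EmptySet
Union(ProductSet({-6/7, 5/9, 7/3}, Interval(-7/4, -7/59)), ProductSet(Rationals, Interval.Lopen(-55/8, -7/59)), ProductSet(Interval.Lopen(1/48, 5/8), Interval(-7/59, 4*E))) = Union(ProductSet(Interval.Lopen(1/48, 5/8), Interval(-7/59, 4*E)), ProductSet(Rationals, Interval.Lopen(-55/8, -7/59)))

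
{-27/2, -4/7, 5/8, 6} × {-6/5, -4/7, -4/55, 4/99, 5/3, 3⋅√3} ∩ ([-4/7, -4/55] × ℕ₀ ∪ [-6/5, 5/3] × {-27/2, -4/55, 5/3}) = {-4/7, 5/8} × {-4/55, 5/3}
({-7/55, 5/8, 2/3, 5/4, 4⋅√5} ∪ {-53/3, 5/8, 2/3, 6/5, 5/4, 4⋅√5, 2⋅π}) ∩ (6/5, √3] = {5/4}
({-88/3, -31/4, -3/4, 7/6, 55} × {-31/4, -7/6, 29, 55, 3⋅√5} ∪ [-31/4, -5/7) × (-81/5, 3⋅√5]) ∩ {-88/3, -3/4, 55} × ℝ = ({-3/4} × (-81/5, 3⋅√5]) ∪ ({-88/3, -3/4, 55} × {-31/4, -7/6, 29, 55, 3⋅√5})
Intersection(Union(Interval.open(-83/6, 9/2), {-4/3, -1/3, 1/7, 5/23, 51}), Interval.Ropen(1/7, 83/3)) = Interval.Ropen(1/7, 9/2)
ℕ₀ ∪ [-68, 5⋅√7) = [-68, 5⋅√7) ∪ ℕ₀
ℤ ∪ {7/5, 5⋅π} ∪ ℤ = ℤ ∪ {7/5, 5⋅π}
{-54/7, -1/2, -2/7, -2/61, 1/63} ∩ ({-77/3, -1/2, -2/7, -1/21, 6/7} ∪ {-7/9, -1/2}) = {-1/2, -2/7}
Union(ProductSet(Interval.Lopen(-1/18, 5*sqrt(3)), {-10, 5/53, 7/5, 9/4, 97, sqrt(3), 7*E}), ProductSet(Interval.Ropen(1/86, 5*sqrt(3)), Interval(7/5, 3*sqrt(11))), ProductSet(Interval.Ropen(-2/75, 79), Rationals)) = Union(ProductSet(Interval.Lopen(-1/18, 5*sqrt(3)), {-10, 5/53, 7/5, 9/4, 97, sqrt(3), 7*E}), ProductSet(Interval.Ropen(-2/75, 79), Rationals), ProductSet(Interval.Ropen(1/86, 5*sqrt(3)), Interval(7/5, 3*sqrt(11))))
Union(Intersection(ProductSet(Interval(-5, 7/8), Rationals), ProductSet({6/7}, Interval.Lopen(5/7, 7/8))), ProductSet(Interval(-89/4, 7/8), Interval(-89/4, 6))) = ProductSet(Interval(-89/4, 7/8), Interval(-89/4, 6))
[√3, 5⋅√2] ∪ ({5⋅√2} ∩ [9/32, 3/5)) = [√3, 5⋅√2]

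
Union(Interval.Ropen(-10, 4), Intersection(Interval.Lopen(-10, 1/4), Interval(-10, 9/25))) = Interval.Ropen(-10, 4)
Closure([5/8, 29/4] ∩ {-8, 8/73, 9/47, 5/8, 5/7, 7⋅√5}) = {5/8, 5/7}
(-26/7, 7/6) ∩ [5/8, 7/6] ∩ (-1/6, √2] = [5/8, 7/6)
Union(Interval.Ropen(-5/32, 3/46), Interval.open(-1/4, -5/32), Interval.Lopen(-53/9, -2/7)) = Union(Interval.Lopen(-53/9, -2/7), Interval.open(-1/4, 3/46))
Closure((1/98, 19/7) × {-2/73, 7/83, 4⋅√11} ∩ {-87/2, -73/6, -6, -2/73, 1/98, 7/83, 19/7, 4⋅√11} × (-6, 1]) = {7/83} × {-2/73, 7/83}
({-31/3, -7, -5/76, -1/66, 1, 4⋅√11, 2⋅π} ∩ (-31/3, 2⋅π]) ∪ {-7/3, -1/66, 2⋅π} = {-7, -7/3, -5/76, -1/66, 1, 2⋅π}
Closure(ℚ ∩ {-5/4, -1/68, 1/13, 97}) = {-5/4, -1/68, 1/13, 97}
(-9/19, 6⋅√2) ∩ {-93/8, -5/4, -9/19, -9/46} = {-9/46}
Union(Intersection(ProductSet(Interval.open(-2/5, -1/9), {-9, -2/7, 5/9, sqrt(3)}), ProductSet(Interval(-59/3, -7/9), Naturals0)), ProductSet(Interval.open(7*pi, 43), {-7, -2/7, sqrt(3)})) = ProductSet(Interval.open(7*pi, 43), {-7, -2/7, sqrt(3)})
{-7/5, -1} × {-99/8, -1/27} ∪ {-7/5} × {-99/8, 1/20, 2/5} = ({-7/5} × {-99/8, 1/20, 2/5}) ∪ ({-7/5, -1} × {-99/8, -1/27})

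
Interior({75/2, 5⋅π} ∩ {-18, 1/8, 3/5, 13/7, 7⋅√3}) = ∅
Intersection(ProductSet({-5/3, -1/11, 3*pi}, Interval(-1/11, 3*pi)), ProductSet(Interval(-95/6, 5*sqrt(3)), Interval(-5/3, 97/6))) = ProductSet({-5/3, -1/11}, Interval(-1/11, 3*pi))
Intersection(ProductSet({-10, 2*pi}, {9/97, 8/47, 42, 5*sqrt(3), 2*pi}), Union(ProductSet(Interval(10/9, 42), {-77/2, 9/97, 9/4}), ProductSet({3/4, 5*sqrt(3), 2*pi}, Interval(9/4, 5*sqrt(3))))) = ProductSet({2*pi}, {9/97, 5*sqrt(3), 2*pi})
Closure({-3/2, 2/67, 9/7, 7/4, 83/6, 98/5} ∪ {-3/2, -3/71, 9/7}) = {-3/2, -3/71, 2/67, 9/7, 7/4, 83/6, 98/5}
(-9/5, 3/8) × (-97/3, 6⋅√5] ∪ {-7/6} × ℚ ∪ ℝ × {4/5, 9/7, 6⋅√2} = ({-7/6} × ℚ) ∪ (ℝ × {4/5, 9/7, 6⋅√2}) ∪ ((-9/5, 3/8) × (-97/3, 6⋅√5])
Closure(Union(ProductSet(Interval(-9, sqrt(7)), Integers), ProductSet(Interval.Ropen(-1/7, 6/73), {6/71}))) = Union(ProductSet(Interval(-9, sqrt(7)), Integers), ProductSet(Interval(-1/7, 6/73), {6/71}))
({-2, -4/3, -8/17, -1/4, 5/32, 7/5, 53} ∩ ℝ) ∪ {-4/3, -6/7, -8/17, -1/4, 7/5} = {-2, -4/3, -6/7, -8/17, -1/4, 5/32, 7/5, 53}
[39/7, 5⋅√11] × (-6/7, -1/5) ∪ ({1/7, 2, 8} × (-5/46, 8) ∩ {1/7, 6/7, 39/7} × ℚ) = ({1/7} × (ℚ ∩ (-5/46, 8))) ∪ ([39/7, 5⋅√11] × (-6/7, -1/5))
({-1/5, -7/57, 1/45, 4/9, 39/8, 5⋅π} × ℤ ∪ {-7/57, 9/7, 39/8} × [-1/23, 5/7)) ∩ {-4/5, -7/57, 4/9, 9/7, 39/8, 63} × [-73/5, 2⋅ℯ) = ({-7/57, 4/9, 39/8} × {-14, -13, …, 5}) ∪ ({-7/57, 9/7, 39/8} × [-1/23, 5/7))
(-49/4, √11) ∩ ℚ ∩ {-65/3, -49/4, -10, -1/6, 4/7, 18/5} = {-10, -1/6, 4/7}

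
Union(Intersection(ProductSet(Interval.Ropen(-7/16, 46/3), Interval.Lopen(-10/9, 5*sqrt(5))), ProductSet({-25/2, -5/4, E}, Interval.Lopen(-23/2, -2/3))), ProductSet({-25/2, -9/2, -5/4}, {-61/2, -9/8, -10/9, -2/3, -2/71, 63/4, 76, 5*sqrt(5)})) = Union(ProductSet({E}, Interval.Lopen(-10/9, -2/3)), ProductSet({-25/2, -9/2, -5/4}, {-61/2, -9/8, -10/9, -2/3, -2/71, 63/4, 76, 5*sqrt(5)}))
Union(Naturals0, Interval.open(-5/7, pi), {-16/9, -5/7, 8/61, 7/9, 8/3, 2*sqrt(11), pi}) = Union({-16/9, 2*sqrt(11)}, Interval(-5/7, pi), Naturals0)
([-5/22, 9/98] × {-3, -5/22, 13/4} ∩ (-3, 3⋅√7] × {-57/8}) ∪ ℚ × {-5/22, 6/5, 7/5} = ℚ × {-5/22, 6/5, 7/5}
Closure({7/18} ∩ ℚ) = {7/18}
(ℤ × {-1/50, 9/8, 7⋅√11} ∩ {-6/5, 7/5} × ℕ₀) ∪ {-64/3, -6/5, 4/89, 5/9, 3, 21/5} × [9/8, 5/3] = {-64/3, -6/5, 4/89, 5/9, 3, 21/5} × [9/8, 5/3]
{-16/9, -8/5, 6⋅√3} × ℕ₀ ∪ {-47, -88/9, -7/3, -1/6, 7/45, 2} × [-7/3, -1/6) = ({-16/9, -8/5, 6⋅√3} × ℕ₀) ∪ ({-47, -88/9, -7/3, -1/6, 7/45, 2} × [-7/3, -1/6))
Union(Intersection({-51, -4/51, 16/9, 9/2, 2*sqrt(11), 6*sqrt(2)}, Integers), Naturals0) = Union({-51}, Naturals0)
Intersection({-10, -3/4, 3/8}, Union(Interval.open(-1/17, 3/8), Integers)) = {-10}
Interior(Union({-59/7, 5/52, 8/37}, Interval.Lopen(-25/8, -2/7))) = Interval.open(-25/8, -2/7)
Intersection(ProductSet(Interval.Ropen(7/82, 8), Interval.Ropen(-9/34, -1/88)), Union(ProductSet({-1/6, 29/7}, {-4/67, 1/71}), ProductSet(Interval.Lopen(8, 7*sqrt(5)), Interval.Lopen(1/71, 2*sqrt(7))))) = ProductSet({29/7}, {-4/67})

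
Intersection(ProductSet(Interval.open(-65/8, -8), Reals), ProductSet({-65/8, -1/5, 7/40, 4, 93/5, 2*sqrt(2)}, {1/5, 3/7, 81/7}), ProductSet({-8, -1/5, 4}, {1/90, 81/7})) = EmptySet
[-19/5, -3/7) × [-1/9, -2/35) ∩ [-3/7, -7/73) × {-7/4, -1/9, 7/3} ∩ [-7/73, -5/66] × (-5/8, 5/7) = ∅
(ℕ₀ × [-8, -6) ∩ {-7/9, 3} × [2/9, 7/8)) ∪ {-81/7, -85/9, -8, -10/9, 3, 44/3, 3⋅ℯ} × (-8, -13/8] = {-81/7, -85/9, -8, -10/9, 3, 44/3, 3⋅ℯ} × (-8, -13/8]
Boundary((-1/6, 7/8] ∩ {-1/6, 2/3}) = {2/3}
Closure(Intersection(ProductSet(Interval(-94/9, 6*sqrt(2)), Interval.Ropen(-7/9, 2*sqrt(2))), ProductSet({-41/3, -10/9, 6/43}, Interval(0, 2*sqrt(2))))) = ProductSet({-10/9, 6/43}, Interval(0, 2*sqrt(2)))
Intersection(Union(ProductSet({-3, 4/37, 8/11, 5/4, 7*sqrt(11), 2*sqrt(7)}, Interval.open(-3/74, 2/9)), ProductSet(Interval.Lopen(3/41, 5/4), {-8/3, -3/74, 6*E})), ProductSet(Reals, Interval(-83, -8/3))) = ProductSet(Interval.Lopen(3/41, 5/4), {-8/3})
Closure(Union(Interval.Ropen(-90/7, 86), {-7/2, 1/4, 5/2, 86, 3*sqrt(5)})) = Interval(-90/7, 86)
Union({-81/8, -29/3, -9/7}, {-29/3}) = {-81/8, -29/3, -9/7}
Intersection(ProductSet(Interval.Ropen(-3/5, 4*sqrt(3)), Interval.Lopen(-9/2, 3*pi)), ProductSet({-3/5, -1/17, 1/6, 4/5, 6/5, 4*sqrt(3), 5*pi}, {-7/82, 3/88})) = ProductSet({-3/5, -1/17, 1/6, 4/5, 6/5}, {-7/82, 3/88})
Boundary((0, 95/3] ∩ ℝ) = {0, 95/3}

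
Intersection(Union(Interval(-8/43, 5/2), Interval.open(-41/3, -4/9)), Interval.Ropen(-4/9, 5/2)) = Interval.Ropen(-8/43, 5/2)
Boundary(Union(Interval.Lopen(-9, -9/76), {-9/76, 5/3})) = {-9, -9/76, 5/3}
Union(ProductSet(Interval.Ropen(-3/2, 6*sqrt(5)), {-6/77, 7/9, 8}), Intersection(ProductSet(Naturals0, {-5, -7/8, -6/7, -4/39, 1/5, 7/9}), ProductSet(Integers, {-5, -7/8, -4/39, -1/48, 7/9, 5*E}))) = Union(ProductSet(Interval.Ropen(-3/2, 6*sqrt(5)), {-6/77, 7/9, 8}), ProductSet(Naturals0, {-5, -7/8, -4/39, 7/9}))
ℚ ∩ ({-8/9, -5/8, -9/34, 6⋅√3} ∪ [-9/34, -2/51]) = {-8/9, -5/8} ∪ (ℚ ∩ [-9/34, -2/51])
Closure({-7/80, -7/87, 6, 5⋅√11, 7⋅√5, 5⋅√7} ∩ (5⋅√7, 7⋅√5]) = {7⋅√5}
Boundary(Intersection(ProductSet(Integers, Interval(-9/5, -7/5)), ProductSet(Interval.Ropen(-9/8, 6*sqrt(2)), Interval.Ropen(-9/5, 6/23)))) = ProductSet(Range(-1, 9, 1), Interval(-9/5, -7/5))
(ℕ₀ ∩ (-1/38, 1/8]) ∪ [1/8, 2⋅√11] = {0} ∪ [1/8, 2⋅√11]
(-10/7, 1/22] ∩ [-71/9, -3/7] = (-10/7, -3/7]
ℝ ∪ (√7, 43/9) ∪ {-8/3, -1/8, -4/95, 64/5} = (-∞, ∞)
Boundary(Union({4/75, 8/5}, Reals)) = EmptySet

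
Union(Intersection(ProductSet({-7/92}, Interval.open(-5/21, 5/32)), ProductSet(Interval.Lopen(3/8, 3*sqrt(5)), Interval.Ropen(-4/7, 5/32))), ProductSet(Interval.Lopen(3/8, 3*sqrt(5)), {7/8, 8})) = ProductSet(Interval.Lopen(3/8, 3*sqrt(5)), {7/8, 8})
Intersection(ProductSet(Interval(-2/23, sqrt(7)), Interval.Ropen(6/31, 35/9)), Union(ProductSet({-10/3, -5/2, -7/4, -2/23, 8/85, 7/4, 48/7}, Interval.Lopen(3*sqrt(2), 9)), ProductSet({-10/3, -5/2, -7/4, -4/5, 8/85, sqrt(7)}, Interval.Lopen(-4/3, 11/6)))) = ProductSet({8/85, sqrt(7)}, Interval(6/31, 11/6))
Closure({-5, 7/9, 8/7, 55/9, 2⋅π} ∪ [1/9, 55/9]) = {-5, 2⋅π} ∪ [1/9, 55/9]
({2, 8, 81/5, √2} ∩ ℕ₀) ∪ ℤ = ℤ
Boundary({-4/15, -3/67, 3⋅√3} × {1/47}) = {-4/15, -3/67, 3⋅√3} × {1/47}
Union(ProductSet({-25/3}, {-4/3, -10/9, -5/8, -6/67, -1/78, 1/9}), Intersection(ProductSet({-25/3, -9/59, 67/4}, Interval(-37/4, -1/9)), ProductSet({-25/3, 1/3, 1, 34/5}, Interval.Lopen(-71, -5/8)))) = ProductSet({-25/3}, Union({-6/67, -1/78, 1/9}, Interval(-37/4, -5/8)))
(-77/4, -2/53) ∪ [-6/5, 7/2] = (-77/4, 7/2]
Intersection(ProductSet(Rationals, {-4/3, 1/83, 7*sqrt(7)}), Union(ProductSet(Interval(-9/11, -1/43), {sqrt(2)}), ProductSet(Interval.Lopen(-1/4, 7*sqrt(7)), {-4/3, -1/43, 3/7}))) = ProductSet(Intersection(Interval.Lopen(-1/4, 7*sqrt(7)), Rationals), {-4/3})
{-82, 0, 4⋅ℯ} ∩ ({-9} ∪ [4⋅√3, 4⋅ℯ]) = {4⋅ℯ}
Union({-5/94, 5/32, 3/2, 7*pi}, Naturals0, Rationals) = Union({7*pi}, Rationals)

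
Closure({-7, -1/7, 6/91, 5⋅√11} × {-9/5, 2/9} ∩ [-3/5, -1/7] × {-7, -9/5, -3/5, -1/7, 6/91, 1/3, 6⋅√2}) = {-1/7} × {-9/5}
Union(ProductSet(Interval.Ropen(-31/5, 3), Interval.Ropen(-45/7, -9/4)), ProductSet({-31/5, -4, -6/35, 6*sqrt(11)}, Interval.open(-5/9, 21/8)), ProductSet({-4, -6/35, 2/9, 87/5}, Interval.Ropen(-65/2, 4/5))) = Union(ProductSet({-31/5, -4, -6/35, 6*sqrt(11)}, Interval.open(-5/9, 21/8)), ProductSet({-4, -6/35, 2/9, 87/5}, Interval.Ropen(-65/2, 4/5)), ProductSet(Interval.Ropen(-31/5, 3), Interval.Ropen(-45/7, -9/4)))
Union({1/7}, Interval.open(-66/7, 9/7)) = Interval.open(-66/7, 9/7)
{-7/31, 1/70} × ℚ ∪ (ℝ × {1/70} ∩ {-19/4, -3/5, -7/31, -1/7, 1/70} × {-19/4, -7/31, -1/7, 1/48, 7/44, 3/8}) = {-7/31, 1/70} × ℚ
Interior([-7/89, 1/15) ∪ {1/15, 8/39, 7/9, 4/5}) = (-7/89, 1/15)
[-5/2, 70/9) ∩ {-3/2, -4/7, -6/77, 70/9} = {-3/2, -4/7, -6/77}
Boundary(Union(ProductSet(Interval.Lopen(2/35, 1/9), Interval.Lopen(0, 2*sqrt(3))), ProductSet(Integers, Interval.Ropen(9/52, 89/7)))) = Union(ProductSet(Complement(Integers, Interval.open(2/35, 1/9)), Interval(9/52, 89/7)), ProductSet({2/35, 1/9}, Interval(0, 2*sqrt(3))), ProductSet(Integers, Interval(2*sqrt(3), 89/7)), ProductSet(Interval(2/35, 1/9), {0, 2*sqrt(3)}))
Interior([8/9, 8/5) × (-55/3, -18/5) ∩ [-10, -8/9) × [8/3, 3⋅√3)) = ∅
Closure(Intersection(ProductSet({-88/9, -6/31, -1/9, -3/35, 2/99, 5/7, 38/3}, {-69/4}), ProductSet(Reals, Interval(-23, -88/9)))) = ProductSet({-88/9, -6/31, -1/9, -3/35, 2/99, 5/7, 38/3}, {-69/4})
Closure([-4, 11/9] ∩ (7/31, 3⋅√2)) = [7/31, 11/9]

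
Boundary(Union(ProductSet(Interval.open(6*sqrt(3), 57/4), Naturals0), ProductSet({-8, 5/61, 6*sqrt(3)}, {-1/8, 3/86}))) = Union(ProductSet({-8, 5/61, 6*sqrt(3)}, {-1/8, 3/86}), ProductSet(Interval(6*sqrt(3), 57/4), Naturals0))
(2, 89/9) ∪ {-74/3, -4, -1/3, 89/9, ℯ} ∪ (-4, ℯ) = {-74/3} ∪ [-4, 89/9]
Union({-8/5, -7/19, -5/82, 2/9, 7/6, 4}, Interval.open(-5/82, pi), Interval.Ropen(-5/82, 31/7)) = Union({-8/5, -7/19}, Interval.Ropen(-5/82, 31/7))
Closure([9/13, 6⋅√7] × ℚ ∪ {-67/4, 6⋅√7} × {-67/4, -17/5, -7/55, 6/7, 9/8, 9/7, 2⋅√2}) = ([9/13, 6⋅√7] × ℝ) ∪ ({-67/4, 6⋅√7} × {-67/4, -17/5, -7/55, 6/7, 9/8, 9/7, 2⋅√2})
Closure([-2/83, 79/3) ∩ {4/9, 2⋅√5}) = {4/9, 2⋅√5}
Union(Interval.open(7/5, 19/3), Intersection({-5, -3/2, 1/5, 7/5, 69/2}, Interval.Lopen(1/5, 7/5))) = Interval.Ropen(7/5, 19/3)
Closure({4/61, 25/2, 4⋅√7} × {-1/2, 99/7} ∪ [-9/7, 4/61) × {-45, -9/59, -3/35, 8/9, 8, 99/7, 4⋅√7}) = ({4/61, 25/2, 4⋅√7} × {-1/2, 99/7}) ∪ ([-9/7, 4/61] × {-45, -9/59, -3/35, 8/9, 8, 99/7, 4⋅√7})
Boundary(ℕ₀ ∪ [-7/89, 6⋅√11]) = {-7/89, 6⋅√11} ∪ (ℕ₀ \ (-7/89, 6⋅√11))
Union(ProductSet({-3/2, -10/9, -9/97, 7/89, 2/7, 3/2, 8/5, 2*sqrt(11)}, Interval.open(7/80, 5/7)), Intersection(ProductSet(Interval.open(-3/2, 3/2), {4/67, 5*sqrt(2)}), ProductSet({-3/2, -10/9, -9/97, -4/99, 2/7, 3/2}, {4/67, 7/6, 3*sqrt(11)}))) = Union(ProductSet({-10/9, -9/97, -4/99, 2/7}, {4/67}), ProductSet({-3/2, -10/9, -9/97, 7/89, 2/7, 3/2, 8/5, 2*sqrt(11)}, Interval.open(7/80, 5/7)))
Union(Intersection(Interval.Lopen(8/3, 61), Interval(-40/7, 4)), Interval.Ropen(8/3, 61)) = Interval.Ropen(8/3, 61)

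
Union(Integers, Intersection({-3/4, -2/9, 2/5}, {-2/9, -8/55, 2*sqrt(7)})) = Union({-2/9}, Integers)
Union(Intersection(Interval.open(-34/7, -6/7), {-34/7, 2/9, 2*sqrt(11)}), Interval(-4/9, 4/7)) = Interval(-4/9, 4/7)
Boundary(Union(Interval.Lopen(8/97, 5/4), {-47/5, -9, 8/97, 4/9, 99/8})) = {-47/5, -9, 8/97, 5/4, 99/8}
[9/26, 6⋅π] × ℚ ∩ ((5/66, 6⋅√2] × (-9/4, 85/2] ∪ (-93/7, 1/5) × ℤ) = [9/26, 6⋅√2] × (ℚ ∩ (-9/4, 85/2])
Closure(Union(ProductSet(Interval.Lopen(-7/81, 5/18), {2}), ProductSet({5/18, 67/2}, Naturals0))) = Union(ProductSet({5/18, 67/2}, Naturals0), ProductSet(Interval(-7/81, 5/18), {2}))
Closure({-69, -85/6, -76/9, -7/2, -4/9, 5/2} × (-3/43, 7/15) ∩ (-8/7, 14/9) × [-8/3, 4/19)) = {-4/9} × [-3/43, 4/19]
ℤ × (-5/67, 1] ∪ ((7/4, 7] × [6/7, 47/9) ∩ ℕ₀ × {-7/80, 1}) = ℤ × (-5/67, 1]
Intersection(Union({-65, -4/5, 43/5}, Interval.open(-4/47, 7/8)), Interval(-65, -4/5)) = {-65, -4/5}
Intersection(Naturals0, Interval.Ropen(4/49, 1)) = EmptySet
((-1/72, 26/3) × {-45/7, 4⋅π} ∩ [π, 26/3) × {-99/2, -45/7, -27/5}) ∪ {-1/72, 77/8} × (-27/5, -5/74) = ([π, 26/3) × {-45/7}) ∪ ({-1/72, 77/8} × (-27/5, -5/74))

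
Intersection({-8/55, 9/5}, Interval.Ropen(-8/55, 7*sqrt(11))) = {-8/55, 9/5}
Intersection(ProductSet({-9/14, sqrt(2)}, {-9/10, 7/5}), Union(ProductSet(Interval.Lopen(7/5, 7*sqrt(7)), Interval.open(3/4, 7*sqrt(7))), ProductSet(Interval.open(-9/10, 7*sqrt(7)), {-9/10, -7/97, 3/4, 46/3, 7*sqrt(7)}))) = Union(ProductSet({sqrt(2)}, {7/5}), ProductSet({-9/14, sqrt(2)}, {-9/10}))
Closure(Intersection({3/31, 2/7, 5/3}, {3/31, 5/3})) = {3/31, 5/3}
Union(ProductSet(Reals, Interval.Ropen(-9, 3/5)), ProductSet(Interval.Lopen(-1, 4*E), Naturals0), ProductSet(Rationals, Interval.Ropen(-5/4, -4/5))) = Union(ProductSet(Interval.Lopen(-1, 4*E), Naturals0), ProductSet(Reals, Interval.Ropen(-9, 3/5)))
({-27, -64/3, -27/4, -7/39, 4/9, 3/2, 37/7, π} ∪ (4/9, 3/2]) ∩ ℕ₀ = {1}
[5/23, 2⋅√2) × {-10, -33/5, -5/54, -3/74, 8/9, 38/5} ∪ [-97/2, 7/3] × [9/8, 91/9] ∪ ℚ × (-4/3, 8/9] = (ℚ × (-4/3, 8/9]) ∪ ([-97/2, 7/3] × [9/8, 91/9]) ∪ ([5/23, 2⋅√2) × {-10, -33/5, -5/54, -3/74, 8/9, 38/5})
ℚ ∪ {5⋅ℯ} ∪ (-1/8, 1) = ℚ ∪ [-1/8, 1] ∪ {5⋅ℯ}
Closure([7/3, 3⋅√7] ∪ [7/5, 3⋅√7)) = [7/5, 3⋅√7]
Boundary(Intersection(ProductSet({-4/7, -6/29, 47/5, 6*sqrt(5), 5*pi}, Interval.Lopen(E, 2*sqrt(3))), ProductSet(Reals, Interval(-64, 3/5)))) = EmptySet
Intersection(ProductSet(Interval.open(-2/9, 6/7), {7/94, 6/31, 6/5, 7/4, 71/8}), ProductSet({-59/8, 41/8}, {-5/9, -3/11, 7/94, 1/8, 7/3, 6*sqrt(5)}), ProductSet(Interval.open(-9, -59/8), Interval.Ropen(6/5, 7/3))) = EmptySet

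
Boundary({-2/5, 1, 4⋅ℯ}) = {-2/5, 1, 4⋅ℯ}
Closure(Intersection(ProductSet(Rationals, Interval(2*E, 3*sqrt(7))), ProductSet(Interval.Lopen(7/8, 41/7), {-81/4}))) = EmptySet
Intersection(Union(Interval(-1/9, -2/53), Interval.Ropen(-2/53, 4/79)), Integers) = Range(0, 1, 1)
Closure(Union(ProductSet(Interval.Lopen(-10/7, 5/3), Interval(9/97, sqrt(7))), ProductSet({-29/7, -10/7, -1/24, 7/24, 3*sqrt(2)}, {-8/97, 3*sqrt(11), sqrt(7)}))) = Union(ProductSet({-29/7, -10/7, -1/24, 7/24, 3*sqrt(2)}, {-8/97, 3*sqrt(11), sqrt(7)}), ProductSet(Interval(-10/7, 5/3), Interval(9/97, sqrt(7))))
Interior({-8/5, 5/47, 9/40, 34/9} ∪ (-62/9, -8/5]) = (-62/9, -8/5)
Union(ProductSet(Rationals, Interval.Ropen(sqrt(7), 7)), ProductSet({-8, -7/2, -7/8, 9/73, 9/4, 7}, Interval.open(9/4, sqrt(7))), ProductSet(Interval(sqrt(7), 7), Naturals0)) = Union(ProductSet({-8, -7/2, -7/8, 9/73, 9/4, 7}, Interval.open(9/4, sqrt(7))), ProductSet(Interval(sqrt(7), 7), Naturals0), ProductSet(Rationals, Interval.Ropen(sqrt(7), 7)))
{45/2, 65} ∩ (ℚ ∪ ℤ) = {45/2, 65}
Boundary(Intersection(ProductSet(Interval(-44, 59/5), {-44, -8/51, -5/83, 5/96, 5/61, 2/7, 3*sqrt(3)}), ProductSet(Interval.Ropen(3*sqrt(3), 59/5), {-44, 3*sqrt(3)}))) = ProductSet(Interval(3*sqrt(3), 59/5), {-44, 3*sqrt(3)})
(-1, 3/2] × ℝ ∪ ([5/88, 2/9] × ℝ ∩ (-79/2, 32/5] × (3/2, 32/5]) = (-1, 3/2] × ℝ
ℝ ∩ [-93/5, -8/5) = [-93/5, -8/5)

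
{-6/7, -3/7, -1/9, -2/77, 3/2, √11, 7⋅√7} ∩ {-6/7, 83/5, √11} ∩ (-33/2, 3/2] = {-6/7}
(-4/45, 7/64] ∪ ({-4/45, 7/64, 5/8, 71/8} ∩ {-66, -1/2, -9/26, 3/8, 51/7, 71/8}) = (-4/45, 7/64] ∪ {71/8}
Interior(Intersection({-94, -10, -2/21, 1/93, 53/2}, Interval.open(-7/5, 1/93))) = EmptySet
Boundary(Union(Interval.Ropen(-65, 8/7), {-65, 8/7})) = {-65, 8/7}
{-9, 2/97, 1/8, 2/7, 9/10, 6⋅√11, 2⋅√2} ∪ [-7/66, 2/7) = {-9, 9/10, 6⋅√11, 2⋅√2} ∪ [-7/66, 2/7]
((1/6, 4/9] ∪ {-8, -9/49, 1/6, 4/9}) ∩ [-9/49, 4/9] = {-9/49} ∪ [1/6, 4/9]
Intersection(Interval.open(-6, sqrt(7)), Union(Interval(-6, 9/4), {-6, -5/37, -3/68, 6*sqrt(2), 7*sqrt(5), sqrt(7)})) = Interval.Lopen(-6, 9/4)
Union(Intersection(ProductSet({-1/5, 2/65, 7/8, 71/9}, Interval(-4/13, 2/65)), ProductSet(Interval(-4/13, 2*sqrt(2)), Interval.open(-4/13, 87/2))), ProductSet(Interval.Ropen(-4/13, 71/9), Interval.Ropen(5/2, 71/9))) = Union(ProductSet({-1/5, 2/65, 7/8}, Interval.Lopen(-4/13, 2/65)), ProductSet(Interval.Ropen(-4/13, 71/9), Interval.Ropen(5/2, 71/9)))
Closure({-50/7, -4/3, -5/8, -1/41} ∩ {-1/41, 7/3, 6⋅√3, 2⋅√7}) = {-1/41}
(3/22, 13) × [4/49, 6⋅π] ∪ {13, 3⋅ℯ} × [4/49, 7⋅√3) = ((3/22, 13) × [4/49, 6⋅π]) ∪ ({13, 3⋅ℯ} × [4/49, 7⋅√3))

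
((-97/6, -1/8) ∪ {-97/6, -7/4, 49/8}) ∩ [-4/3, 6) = [-4/3, -1/8)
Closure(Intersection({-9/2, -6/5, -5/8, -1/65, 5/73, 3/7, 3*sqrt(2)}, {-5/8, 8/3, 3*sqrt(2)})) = {-5/8, 3*sqrt(2)}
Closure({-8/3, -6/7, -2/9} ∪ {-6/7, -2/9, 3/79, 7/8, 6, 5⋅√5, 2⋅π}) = {-8/3, -6/7, -2/9, 3/79, 7/8, 6, 5⋅√5, 2⋅π}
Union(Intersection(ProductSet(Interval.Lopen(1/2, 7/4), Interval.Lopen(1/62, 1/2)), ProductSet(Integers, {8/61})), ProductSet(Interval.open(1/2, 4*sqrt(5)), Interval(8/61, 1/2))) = ProductSet(Interval.open(1/2, 4*sqrt(5)), Interval(8/61, 1/2))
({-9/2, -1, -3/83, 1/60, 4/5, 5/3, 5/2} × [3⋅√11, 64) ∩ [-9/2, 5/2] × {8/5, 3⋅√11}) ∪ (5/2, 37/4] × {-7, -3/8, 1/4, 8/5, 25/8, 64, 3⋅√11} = ({-9/2, -1, -3/83, 1/60, 4/5, 5/3, 5/2} × {3⋅√11}) ∪ ((5/2, 37/4] × {-7, -3/8, 1/4, 8/5, 25/8, 64, 3⋅√11})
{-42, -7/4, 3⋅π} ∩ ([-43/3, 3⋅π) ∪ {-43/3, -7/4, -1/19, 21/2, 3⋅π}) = {-7/4, 3⋅π}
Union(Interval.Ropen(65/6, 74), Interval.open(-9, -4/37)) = Union(Interval.open(-9, -4/37), Interval.Ropen(65/6, 74))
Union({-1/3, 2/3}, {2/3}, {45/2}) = {-1/3, 2/3, 45/2}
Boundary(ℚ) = ℝ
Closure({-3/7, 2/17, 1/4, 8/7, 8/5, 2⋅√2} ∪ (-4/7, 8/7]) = [-4/7, 8/7] ∪ {8/5, 2⋅√2}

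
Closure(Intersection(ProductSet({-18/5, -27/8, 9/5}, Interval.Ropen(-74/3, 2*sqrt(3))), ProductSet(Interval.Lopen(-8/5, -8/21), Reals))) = EmptySet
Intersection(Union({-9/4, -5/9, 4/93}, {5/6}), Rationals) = {-9/4, -5/9, 4/93, 5/6}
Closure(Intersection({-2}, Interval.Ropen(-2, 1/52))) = {-2}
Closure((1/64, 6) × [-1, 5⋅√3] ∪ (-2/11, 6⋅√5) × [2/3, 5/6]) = ([1/64, 6] × {-1, 5⋅√3}) ∪ ([-2/11, 6⋅√5] × [2/3, 5/6]) ∪ ((1/64, 6) × [-1, 5⋅√3]) ∪ ({1/64, 6} × ([-1, 2/3] ∪ [5/6, 5⋅√3]))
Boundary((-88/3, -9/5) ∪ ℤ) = {-88/3, -9/5} ∪ (ℤ \ (-88/3, -9/5))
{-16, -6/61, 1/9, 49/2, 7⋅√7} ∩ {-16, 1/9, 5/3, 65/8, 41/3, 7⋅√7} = {-16, 1/9, 7⋅√7}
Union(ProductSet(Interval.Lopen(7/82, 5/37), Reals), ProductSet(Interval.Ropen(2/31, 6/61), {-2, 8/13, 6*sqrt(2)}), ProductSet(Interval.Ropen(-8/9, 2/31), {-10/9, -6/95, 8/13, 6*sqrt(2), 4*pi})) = Union(ProductSet(Interval.Ropen(-8/9, 2/31), {-10/9, -6/95, 8/13, 6*sqrt(2), 4*pi}), ProductSet(Interval.Ropen(2/31, 6/61), {-2, 8/13, 6*sqrt(2)}), ProductSet(Interval.Lopen(7/82, 5/37), Reals))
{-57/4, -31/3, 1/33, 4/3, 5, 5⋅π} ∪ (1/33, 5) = {-57/4, -31/3, 5⋅π} ∪ [1/33, 5]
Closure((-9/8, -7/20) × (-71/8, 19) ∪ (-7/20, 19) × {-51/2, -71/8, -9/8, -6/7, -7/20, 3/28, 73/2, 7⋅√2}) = ({-9/8, -7/20} × [-71/8, 19]) ∪ ([-9/8, -7/20] × {-71/8, 19}) ∪ ((-9/8, -7/20) × (-71/8, 19)) ∪ ([-7/20, 19] × {-51/2, -71/8, -9/8, -6/7, -7/20, 3/28, 73/2, 7⋅√2})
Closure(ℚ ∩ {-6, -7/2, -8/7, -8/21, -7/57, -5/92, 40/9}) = {-6, -7/2, -8/7, -8/21, -7/57, -5/92, 40/9}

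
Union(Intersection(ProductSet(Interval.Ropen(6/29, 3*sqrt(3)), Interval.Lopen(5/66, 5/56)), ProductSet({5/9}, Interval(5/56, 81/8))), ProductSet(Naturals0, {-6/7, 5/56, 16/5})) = Union(ProductSet({5/9}, {5/56}), ProductSet(Naturals0, {-6/7, 5/56, 16/5}))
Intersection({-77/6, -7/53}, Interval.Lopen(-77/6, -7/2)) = EmptySet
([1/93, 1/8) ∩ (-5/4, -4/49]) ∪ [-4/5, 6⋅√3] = [-4/5, 6⋅√3]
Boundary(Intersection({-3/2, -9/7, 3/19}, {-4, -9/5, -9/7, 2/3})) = {-9/7}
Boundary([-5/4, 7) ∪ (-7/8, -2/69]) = {-5/4, 7}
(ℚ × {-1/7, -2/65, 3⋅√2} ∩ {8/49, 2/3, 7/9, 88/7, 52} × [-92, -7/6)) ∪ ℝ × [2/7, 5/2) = ℝ × [2/7, 5/2)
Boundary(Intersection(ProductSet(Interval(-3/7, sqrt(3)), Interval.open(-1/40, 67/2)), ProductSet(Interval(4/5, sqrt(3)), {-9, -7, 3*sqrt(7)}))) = ProductSet(Interval(4/5, sqrt(3)), {3*sqrt(7)})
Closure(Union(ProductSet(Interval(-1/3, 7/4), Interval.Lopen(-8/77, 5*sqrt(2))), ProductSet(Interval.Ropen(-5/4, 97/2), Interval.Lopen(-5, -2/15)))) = Union(ProductSet({-5/4, 97/2}, Interval(-5, -2/15)), ProductSet(Interval(-5/4, 97/2), {-5, -2/15}), ProductSet(Interval.Ropen(-5/4, 97/2), Interval.Lopen(-5, -2/15)), ProductSet(Interval(-1/3, 7/4), Interval(-8/77, 5*sqrt(2))))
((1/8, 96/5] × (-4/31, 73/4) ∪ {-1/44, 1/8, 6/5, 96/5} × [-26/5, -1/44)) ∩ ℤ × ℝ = {1, 2, …, 19} × (-4/31, 73/4)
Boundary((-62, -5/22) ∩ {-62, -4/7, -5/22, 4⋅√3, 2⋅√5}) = {-4/7}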